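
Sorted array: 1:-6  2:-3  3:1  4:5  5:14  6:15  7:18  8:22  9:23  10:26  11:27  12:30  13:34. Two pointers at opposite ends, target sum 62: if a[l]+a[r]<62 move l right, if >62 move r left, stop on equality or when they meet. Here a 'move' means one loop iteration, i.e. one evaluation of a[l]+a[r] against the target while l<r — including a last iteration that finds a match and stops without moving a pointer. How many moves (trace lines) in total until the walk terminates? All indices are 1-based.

12 moves

l=1 r=13: -6+34=28 <62, l++
l=2 r=13: -3+34=31 <62, l++
l=3 r=13: 1+34=35 <62, l++
l=4 r=13: 5+34=39 <62, l++
l=5 r=13: 14+34=48 <62, l++
l=6 r=13: 15+34=49 <62, l++
l=7 r=13: 18+34=52 <62, l++
l=8 r=13: 22+34=56 <62, l++
l=9 r=13: 23+34=57 <62, l++
l=10 r=13: 26+34=60 <62, l++
l=11 r=13: 27+34=61 <62, l++
l=12 r=13: 30+34=64 >62, r--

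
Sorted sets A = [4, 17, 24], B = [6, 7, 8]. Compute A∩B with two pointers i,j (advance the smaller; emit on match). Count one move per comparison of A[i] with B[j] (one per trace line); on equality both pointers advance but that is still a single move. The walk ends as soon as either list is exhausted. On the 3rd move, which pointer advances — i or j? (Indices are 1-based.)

j

i=1 j=1: 4<6, i++
i=2 j=1: 17>6, j++
i=2 j=2: 17>7, j++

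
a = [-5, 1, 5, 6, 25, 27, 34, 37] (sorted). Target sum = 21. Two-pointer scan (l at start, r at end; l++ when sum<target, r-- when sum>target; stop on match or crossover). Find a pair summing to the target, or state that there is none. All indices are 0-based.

no pair

[0,7] -5+37=32 >21 → r--
[0,6] -5+34=29 >21 → r--
[0,5] -5+27=22 >21 → r--
[0,4] -5+25=20 <21 → l++
[1,4] 1+25=26 >21 → r--
[1,3] 1+6=7 <21 → l++
[2,3] 5+6=11 <21 → l++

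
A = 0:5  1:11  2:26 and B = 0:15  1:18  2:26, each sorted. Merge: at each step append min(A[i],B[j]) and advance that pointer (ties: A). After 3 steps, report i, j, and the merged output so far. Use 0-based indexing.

i=2, j=1, merged so far=[5, 11, 15]

[i=0,j=0] A[i]=5<=B[j]=15 take 5 → i++
[i=1,j=0] A[i]=11<=B[j]=15 take 11 → i++
[i=2,j=0] A[i]=26>B[j]=15 take 15 → j++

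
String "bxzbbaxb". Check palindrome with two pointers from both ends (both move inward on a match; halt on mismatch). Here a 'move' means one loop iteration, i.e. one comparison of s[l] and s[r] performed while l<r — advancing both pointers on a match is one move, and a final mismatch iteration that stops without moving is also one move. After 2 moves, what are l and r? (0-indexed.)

l=0 r=7: 'b'=='b', l++,r--
l=1 r=6: 'x'=='x', l++,r--

l=2, r=5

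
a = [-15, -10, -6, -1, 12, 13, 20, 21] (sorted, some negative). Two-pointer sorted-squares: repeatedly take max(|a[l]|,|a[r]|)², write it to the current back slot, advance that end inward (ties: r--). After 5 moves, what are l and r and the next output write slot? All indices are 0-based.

l=1, r=3, next write slot=2

[0,7] |-15|<=|21| out[7]=441 → r--
[0,6] |-15|<=|20| out[6]=400 → r--
[0,5] |-15|>|13| out[5]=225 → l++
[1,5] |-10|<=|13| out[4]=169 → r--
[1,4] |-10|<=|12| out[3]=144 → r--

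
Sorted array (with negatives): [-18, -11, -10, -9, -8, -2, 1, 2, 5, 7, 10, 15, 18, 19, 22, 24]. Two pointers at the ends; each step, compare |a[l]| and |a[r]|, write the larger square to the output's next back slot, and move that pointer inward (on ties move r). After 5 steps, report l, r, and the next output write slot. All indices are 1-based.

l=2, r=12, next write slot=11

l=1 r=16: |-18|<=|24| out[16]=576, r--
l=1 r=15: |-18|<=|22| out[15]=484, r--
l=1 r=14: |-18|<=|19| out[14]=361, r--
l=1 r=13: |-18|<=|18| out[13]=324, r--
l=1 r=12: |-18|>|15| out[12]=324, l++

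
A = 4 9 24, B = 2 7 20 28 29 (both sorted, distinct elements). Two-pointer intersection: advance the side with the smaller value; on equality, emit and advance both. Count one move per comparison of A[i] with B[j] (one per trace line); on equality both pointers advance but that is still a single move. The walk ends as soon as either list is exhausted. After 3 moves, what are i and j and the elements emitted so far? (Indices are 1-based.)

i=2, j=3, emitted=[]

i=1 j=1: 4>2, j++
i=1 j=2: 4<7, i++
i=2 j=2: 9>7, j++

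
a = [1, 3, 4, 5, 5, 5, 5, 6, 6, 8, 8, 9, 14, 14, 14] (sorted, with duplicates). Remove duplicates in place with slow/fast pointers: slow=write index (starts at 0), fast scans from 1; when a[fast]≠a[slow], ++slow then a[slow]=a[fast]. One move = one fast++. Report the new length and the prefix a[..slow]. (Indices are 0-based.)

slow=0 fast=1: a[fast]=3≠a[slow]=1 write a[1]=3, slow++,fast++
slow=1 fast=2: a[fast]=4≠a[slow]=3 write a[2]=4, slow++,fast++
slow=2 fast=3: a[fast]=5≠a[slow]=4 write a[3]=5, slow++,fast++
slow=3 fast=4: a[fast]=5=a[slow] dup, fast++
slow=3 fast=5: a[fast]=5=a[slow] dup, fast++
slow=3 fast=6: a[fast]=5=a[slow] dup, fast++
slow=3 fast=7: a[fast]=6≠a[slow]=5 write a[4]=6, slow++,fast++
slow=4 fast=8: a[fast]=6=a[slow] dup, fast++
slow=4 fast=9: a[fast]=8≠a[slow]=6 write a[5]=8, slow++,fast++
slow=5 fast=10: a[fast]=8=a[slow] dup, fast++
slow=5 fast=11: a[fast]=9≠a[slow]=8 write a[6]=9, slow++,fast++
slow=6 fast=12: a[fast]=14≠a[slow]=9 write a[7]=14, slow++,fast++
slow=7 fast=13: a[fast]=14=a[slow] dup, fast++
slow=7 fast=14: a[fast]=14=a[slow] dup, fast++

length 8; prefix = [1, 3, 4, 5, 6, 8, 9, 14]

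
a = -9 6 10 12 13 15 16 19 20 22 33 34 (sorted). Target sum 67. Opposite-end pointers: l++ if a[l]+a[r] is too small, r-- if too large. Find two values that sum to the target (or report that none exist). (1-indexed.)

[1,12] -9+34=25 <67 → l++
[2,12] 6+34=40 <67 → l++
[3,12] 10+34=44 <67 → l++
[4,12] 12+34=46 <67 → l++
[5,12] 13+34=47 <67 → l++
[6,12] 15+34=49 <67 → l++
[7,12] 16+34=50 <67 → l++
[8,12] 19+34=53 <67 → l++
[9,12] 20+34=54 <67 → l++
[10,12] 22+34=56 <67 → l++
[11,12] 33+34=67 → found

(33, 34)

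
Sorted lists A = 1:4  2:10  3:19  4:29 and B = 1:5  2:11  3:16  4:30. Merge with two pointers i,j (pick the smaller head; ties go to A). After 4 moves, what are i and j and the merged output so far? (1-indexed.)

i=1 j=1: A[i]=4<=B[j]=5 take 4, i++
i=2 j=1: A[i]=10>B[j]=5 take 5, j++
i=2 j=2: A[i]=10<=B[j]=11 take 10, i++
i=3 j=2: A[i]=19>B[j]=11 take 11, j++

i=3, j=3, merged so far=[4, 5, 10, 11]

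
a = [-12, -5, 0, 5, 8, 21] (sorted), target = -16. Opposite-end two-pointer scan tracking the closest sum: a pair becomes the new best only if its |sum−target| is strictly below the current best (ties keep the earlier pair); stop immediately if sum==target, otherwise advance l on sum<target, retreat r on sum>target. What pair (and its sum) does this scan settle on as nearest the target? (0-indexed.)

[0,5] -12+21=9 d=25 * → r--
[0,4] -12+8=-4 d=12 * → r--
[0,3] -12+5=-7 d=9 * → r--
[0,2] -12+0=-12 d=4 * → r--
[0,1] -12+-5=-17 d=1 * → l++

pair (-12, -5) with sum -17 (|Δ|=1)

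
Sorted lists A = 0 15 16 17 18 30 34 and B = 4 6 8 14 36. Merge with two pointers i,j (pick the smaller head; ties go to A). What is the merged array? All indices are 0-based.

[0, 4, 6, 8, 14, 15, 16, 17, 18, 30, 34, 36]

i=0 j=0: A[i]=0<=B[j]=4 take 0, i++
i=1 j=0: A[i]=15>B[j]=4 take 4, j++
i=1 j=1: A[i]=15>B[j]=6 take 6, j++
i=1 j=2: A[i]=15>B[j]=8 take 8, j++
i=1 j=3: A[i]=15>B[j]=14 take 14, j++
i=1 j=4: A[i]=15<=B[j]=36 take 15, i++
i=2 j=4: A[i]=16<=B[j]=36 take 16, i++
i=3 j=4: A[i]=17<=B[j]=36 take 17, i++
i=4 j=4: A[i]=18<=B[j]=36 take 18, i++
i=5 j=4: A[i]=30<=B[j]=36 take 30, i++
i=6 j=4: A[i]=34<=B[j]=36 take 34, i++
i=7 j=4: A done, take B[j]=36, j++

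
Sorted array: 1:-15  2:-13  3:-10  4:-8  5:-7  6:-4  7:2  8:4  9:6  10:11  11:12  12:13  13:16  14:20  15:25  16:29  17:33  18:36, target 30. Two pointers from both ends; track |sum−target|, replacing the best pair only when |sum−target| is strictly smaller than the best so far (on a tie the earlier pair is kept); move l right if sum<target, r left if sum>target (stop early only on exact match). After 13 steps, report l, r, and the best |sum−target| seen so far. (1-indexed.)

l=10, r=14, best |Δ|=1

[1,18] -15+36=21 d=9 * → l++
[2,18] -13+36=23 d=7 * → l++
[3,18] -10+36=26 d=4 * → l++
[4,18] -8+36=28 d=2 * → l++
[5,18] -7+36=29 d=1 * → l++
[6,18] -4+36=32 d=2 → r--
[6,17] -4+33=29 d=1 → l++
[7,17] 2+33=35 d=5 → r--
[7,16] 2+29=31 d=1 → r--
[7,15] 2+25=27 d=3 → l++
[8,15] 4+25=29 d=1 → l++
[9,15] 6+25=31 d=1 → r--
[9,14] 6+20=26 d=4 → l++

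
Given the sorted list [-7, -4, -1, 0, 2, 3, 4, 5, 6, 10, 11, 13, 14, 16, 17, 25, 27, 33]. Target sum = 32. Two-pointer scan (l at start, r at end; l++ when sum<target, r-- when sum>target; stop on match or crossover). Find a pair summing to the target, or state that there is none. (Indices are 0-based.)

[0,17] -7+33=26 <32 → l++
[1,17] -4+33=29 <32 → l++
[2,17] -1+33=32 → found

(-1, 33)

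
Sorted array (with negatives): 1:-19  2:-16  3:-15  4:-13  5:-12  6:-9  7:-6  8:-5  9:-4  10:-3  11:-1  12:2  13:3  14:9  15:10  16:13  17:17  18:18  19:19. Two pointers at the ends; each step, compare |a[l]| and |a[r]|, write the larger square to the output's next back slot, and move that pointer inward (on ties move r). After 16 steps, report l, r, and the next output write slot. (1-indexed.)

l=10, r=12, next write slot=3

l=1 r=19: |-19|<=|19| out[19]=361, r--
l=1 r=18: |-19|>|18| out[18]=361, l++
l=2 r=18: |-16|<=|18| out[17]=324, r--
l=2 r=17: |-16|<=|17| out[16]=289, r--
l=2 r=16: |-16|>|13| out[15]=256, l++
l=3 r=16: |-15|>|13| out[14]=225, l++
l=4 r=16: |-13|<=|13| out[13]=169, r--
l=4 r=15: |-13|>|10| out[12]=169, l++
l=5 r=15: |-12|>|10| out[11]=144, l++
l=6 r=15: |-9|<=|10| out[10]=100, r--
l=6 r=14: |-9|<=|9| out[9]=81, r--
l=6 r=13: |-9|>|3| out[8]=81, l++
l=7 r=13: |-6|>|3| out[7]=36, l++
l=8 r=13: |-5|>|3| out[6]=25, l++
l=9 r=13: |-4|>|3| out[5]=16, l++
l=10 r=13: |-3|<=|3| out[4]=9, r--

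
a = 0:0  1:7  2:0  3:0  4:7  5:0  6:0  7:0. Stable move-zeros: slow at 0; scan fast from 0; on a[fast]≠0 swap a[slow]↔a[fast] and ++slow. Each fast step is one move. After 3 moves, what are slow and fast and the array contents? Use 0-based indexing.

slow=1, fast=3, a=[7, 0, 0, 0, 7, 0, 0, 0]

(s=0,f=0) a[fast]=0 → fast++
(s=0,f=1) a[fast]=7≠0 swap→a[0]=7 → slow++,fast++
(s=1,f=2) a[fast]=0 → fast++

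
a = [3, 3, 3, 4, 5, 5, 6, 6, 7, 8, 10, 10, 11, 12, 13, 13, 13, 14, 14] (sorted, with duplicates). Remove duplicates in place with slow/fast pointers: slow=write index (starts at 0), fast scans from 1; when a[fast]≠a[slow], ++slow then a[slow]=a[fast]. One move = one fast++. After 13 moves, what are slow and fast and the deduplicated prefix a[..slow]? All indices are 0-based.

(s=0,f=1) a[fast]=3=a[slow] dup → fast++
(s=0,f=2) a[fast]=3=a[slow] dup → fast++
(s=0,f=3) a[fast]=4≠a[slow]=3 write a[1]=4 → slow++,fast++
(s=1,f=4) a[fast]=5≠a[slow]=4 write a[2]=5 → slow++,fast++
(s=2,f=5) a[fast]=5=a[slow] dup → fast++
(s=2,f=6) a[fast]=6≠a[slow]=5 write a[3]=6 → slow++,fast++
(s=3,f=7) a[fast]=6=a[slow] dup → fast++
(s=3,f=8) a[fast]=7≠a[slow]=6 write a[4]=7 → slow++,fast++
(s=4,f=9) a[fast]=8≠a[slow]=7 write a[5]=8 → slow++,fast++
(s=5,f=10) a[fast]=10≠a[slow]=8 write a[6]=10 → slow++,fast++
(s=6,f=11) a[fast]=10=a[slow] dup → fast++
(s=6,f=12) a[fast]=11≠a[slow]=10 write a[7]=11 → slow++,fast++
(s=7,f=13) a[fast]=12≠a[slow]=11 write a[8]=12 → slow++,fast++

slow=8, fast=14, prefix=[3, 4, 5, 6, 7, 8, 10, 11, 12]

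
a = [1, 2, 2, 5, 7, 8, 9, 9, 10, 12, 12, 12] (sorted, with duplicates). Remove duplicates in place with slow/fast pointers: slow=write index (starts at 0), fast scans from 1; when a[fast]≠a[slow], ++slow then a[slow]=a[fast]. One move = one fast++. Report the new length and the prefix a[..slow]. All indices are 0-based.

(s=0,f=1) a[fast]=2≠a[slow]=1 write a[1]=2 → slow++,fast++
(s=1,f=2) a[fast]=2=a[slow] dup → fast++
(s=1,f=3) a[fast]=5≠a[slow]=2 write a[2]=5 → slow++,fast++
(s=2,f=4) a[fast]=7≠a[slow]=5 write a[3]=7 → slow++,fast++
(s=3,f=5) a[fast]=8≠a[slow]=7 write a[4]=8 → slow++,fast++
(s=4,f=6) a[fast]=9≠a[slow]=8 write a[5]=9 → slow++,fast++
(s=5,f=7) a[fast]=9=a[slow] dup → fast++
(s=5,f=8) a[fast]=10≠a[slow]=9 write a[6]=10 → slow++,fast++
(s=6,f=9) a[fast]=12≠a[slow]=10 write a[7]=12 → slow++,fast++
(s=7,f=10) a[fast]=12=a[slow] dup → fast++
(s=7,f=11) a[fast]=12=a[slow] dup → fast++

length 8; prefix = [1, 2, 5, 7, 8, 9, 10, 12]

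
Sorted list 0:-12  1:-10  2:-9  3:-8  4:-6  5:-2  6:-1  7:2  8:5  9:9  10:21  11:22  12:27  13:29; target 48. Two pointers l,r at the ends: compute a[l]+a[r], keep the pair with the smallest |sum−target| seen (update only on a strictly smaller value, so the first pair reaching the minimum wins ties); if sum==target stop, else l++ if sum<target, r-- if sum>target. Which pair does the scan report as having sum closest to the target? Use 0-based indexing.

pair (21, 27) with sum 48 (|Δ|=0)

[0,13] -12+29=17 d=31 * → l++
[1,13] -10+29=19 d=29 * → l++
[2,13] -9+29=20 d=28 * → l++
[3,13] -8+29=21 d=27 * → l++
[4,13] -6+29=23 d=25 * → l++
[5,13] -2+29=27 d=21 * → l++
[6,13] -1+29=28 d=20 * → l++
[7,13] 2+29=31 d=17 * → l++
[8,13] 5+29=34 d=14 * → l++
[9,13] 9+29=38 d=10 * → l++
[10,13] 21+29=50 d=2 * → r--
[10,12] 21+27=48 d=0 * → stop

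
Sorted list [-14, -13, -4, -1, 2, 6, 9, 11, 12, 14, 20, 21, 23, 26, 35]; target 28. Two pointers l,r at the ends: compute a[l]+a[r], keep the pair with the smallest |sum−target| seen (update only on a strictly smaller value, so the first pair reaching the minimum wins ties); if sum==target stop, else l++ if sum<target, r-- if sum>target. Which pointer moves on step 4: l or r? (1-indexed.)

l

l=1 r=15: -14+35=21 d=7 *, l++
l=2 r=15: -13+35=22 d=6 *, l++
l=3 r=15: -4+35=31 d=3 *, r--
l=3 r=14: -4+26=22 d=6, l++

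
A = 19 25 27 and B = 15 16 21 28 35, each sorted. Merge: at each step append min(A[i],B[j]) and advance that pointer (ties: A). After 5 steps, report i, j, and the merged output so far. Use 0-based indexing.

i=2, j=3, merged so far=[15, 16, 19, 21, 25]

[i=0,j=0] A[i]=19>B[j]=15 take 15 → j++
[i=0,j=1] A[i]=19>B[j]=16 take 16 → j++
[i=0,j=2] A[i]=19<=B[j]=21 take 19 → i++
[i=1,j=2] A[i]=25>B[j]=21 take 21 → j++
[i=1,j=3] A[i]=25<=B[j]=28 take 25 → i++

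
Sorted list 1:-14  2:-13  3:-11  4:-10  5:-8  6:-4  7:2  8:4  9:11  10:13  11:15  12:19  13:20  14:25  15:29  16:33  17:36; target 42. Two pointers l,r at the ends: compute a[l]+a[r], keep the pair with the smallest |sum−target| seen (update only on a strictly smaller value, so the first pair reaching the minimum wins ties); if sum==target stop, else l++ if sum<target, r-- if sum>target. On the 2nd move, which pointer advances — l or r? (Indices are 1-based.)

l

l=1 r=17: -14+36=22 d=20 *, l++
l=2 r=17: -13+36=23 d=19 *, l++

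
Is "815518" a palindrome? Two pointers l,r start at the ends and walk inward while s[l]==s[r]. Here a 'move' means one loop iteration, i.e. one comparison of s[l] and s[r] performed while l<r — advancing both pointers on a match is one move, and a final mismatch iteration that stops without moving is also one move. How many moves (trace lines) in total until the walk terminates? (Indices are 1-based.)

3 moves

[1,6] '8'=='8' → l++,r--
[2,5] '1'=='1' → l++,r--
[3,4] '5'=='5' → l++,r--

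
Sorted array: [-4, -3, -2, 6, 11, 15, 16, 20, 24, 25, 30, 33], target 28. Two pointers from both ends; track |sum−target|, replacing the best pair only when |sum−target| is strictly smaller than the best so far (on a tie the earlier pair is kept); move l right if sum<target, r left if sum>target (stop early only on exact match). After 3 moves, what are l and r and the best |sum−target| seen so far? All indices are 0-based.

l=0 r=11: -4+33=29 d=1 *, r--
l=0 r=10: -4+30=26 d=2, l++
l=1 r=10: -3+30=27 d=1, l++

l=2, r=10, best |Δ|=1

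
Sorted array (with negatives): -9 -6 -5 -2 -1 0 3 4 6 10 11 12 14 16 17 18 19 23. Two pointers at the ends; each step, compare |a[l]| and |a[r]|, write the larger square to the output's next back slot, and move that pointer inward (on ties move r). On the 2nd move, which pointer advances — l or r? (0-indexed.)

[0,17] |-9|<=|23| out[17]=529 → r--
[0,16] |-9|<=|19| out[16]=361 → r--

r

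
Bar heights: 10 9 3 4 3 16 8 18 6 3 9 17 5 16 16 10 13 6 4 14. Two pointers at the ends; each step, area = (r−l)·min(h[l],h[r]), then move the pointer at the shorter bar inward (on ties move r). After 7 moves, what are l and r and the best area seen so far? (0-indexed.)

l=5, r=17, best area=196

[0,19] min(10,14)*19=190 best=190 * → l++
[1,19] min(9,14)*18=162 best=190 → l++
[2,19] min(3,14)*17=51 best=190 → l++
[3,19] min(4,14)*16=64 best=190 → l++
[4,19] min(3,14)*15=45 best=190 → l++
[5,19] min(16,14)*14=196 best=196 * → r--
[5,18] min(16,4)*13=52 best=196 → r--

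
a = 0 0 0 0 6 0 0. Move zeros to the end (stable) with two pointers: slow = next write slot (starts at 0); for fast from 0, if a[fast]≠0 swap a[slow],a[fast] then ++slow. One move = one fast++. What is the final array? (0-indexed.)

[6, 0, 0, 0, 0, 0, 0]

(s=0,f=0) a[fast]=0 → fast++
(s=0,f=1) a[fast]=0 → fast++
(s=0,f=2) a[fast]=0 → fast++
(s=0,f=3) a[fast]=0 → fast++
(s=0,f=4) a[fast]=6≠0 swap→a[0]=6 → slow++,fast++
(s=1,f=5) a[fast]=0 → fast++
(s=1,f=6) a[fast]=0 → fast++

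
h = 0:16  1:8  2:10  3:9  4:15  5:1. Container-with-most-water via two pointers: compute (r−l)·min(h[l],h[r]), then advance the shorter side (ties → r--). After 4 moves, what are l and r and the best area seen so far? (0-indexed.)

l=0 r=5: min(16,1)*5=5 best=5 *, r--
l=0 r=4: min(16,15)*4=60 best=60 *, r--
l=0 r=3: min(16,9)*3=27 best=60, r--
l=0 r=2: min(16,10)*2=20 best=60, r--

l=0, r=1, best area=60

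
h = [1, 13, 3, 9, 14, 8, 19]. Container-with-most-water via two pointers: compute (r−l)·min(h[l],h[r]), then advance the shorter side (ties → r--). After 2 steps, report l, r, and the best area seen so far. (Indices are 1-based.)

[1,7] min(1,19)*6=6 best=6 * → l++
[2,7] min(13,19)*5=65 best=65 * → l++

l=3, r=7, best area=65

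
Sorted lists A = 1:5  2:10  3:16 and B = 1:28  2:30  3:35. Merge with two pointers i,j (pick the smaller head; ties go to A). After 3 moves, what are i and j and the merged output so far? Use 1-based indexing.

i=4, j=1, merged so far=[5, 10, 16]

[i=1,j=1] A[i]=5<=B[j]=28 take 5 → i++
[i=2,j=1] A[i]=10<=B[j]=28 take 10 → i++
[i=3,j=1] A[i]=16<=B[j]=28 take 16 → i++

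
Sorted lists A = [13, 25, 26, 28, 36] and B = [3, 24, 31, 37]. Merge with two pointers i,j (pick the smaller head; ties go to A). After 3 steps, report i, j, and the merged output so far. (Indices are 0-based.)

i=1, j=2, merged so far=[3, 13, 24]

i=0 j=0: A[i]=13>B[j]=3 take 3, j++
i=0 j=1: A[i]=13<=B[j]=24 take 13, i++
i=1 j=1: A[i]=25>B[j]=24 take 24, j++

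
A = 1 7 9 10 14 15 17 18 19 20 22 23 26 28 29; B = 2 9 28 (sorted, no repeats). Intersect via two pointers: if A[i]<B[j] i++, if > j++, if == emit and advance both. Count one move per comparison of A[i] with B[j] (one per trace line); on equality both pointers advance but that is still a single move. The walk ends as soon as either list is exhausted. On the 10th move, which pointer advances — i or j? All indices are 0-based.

[i=0,j=0] 1<2 → i++
[i=1,j=0] 7>2 → j++
[i=1,j=1] 7<9 → i++
[i=2,j=1] 9==9 emit → i++,j++
[i=3,j=2] 10<28 → i++
[i=4,j=2] 14<28 → i++
[i=5,j=2] 15<28 → i++
[i=6,j=2] 17<28 → i++
[i=7,j=2] 18<28 → i++
[i=8,j=2] 19<28 → i++

i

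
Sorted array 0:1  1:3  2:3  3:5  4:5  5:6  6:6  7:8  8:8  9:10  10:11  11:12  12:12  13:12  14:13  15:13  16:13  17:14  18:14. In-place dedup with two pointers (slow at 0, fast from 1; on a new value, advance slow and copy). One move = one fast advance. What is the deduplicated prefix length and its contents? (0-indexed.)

slow=0 fast=1: a[fast]=3≠a[slow]=1 write a[1]=3, slow++,fast++
slow=1 fast=2: a[fast]=3=a[slow] dup, fast++
slow=1 fast=3: a[fast]=5≠a[slow]=3 write a[2]=5, slow++,fast++
slow=2 fast=4: a[fast]=5=a[slow] dup, fast++
slow=2 fast=5: a[fast]=6≠a[slow]=5 write a[3]=6, slow++,fast++
slow=3 fast=6: a[fast]=6=a[slow] dup, fast++
slow=3 fast=7: a[fast]=8≠a[slow]=6 write a[4]=8, slow++,fast++
slow=4 fast=8: a[fast]=8=a[slow] dup, fast++
slow=4 fast=9: a[fast]=10≠a[slow]=8 write a[5]=10, slow++,fast++
slow=5 fast=10: a[fast]=11≠a[slow]=10 write a[6]=11, slow++,fast++
slow=6 fast=11: a[fast]=12≠a[slow]=11 write a[7]=12, slow++,fast++
slow=7 fast=12: a[fast]=12=a[slow] dup, fast++
slow=7 fast=13: a[fast]=12=a[slow] dup, fast++
slow=7 fast=14: a[fast]=13≠a[slow]=12 write a[8]=13, slow++,fast++
slow=8 fast=15: a[fast]=13=a[slow] dup, fast++
slow=8 fast=16: a[fast]=13=a[slow] dup, fast++
slow=8 fast=17: a[fast]=14≠a[slow]=13 write a[9]=14, slow++,fast++
slow=9 fast=18: a[fast]=14=a[slow] dup, fast++

length 10; prefix = [1, 3, 5, 6, 8, 10, 11, 12, 13, 14]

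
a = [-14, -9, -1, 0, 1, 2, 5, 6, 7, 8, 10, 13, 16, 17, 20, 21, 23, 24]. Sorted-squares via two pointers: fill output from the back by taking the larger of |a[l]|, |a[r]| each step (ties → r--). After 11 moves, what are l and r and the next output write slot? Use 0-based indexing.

l=0 r=17: |-14|<=|24| out[17]=576, r--
l=0 r=16: |-14|<=|23| out[16]=529, r--
l=0 r=15: |-14|<=|21| out[15]=441, r--
l=0 r=14: |-14|<=|20| out[14]=400, r--
l=0 r=13: |-14|<=|17| out[13]=289, r--
l=0 r=12: |-14|<=|16| out[12]=256, r--
l=0 r=11: |-14|>|13| out[11]=196, l++
l=1 r=11: |-9|<=|13| out[10]=169, r--
l=1 r=10: |-9|<=|10| out[9]=100, r--
l=1 r=9: |-9|>|8| out[8]=81, l++
l=2 r=9: |-1|<=|8| out[7]=64, r--

l=2, r=8, next write slot=6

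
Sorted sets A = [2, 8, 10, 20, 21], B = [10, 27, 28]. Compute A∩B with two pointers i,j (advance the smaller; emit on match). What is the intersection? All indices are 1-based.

[i=1,j=1] 2<10 → i++
[i=2,j=1] 8<10 → i++
[i=3,j=1] 10==10 emit → i++,j++
[i=4,j=2] 20<27 → i++
[i=5,j=2] 21<27 → i++

intersection = [10]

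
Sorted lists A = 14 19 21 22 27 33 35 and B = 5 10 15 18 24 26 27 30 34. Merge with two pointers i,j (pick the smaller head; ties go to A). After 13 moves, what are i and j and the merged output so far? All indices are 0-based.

[i=0,j=0] A[i]=14>B[j]=5 take 5 → j++
[i=0,j=1] A[i]=14>B[j]=10 take 10 → j++
[i=0,j=2] A[i]=14<=B[j]=15 take 14 → i++
[i=1,j=2] A[i]=19>B[j]=15 take 15 → j++
[i=1,j=3] A[i]=19>B[j]=18 take 18 → j++
[i=1,j=4] A[i]=19<=B[j]=24 take 19 → i++
[i=2,j=4] A[i]=21<=B[j]=24 take 21 → i++
[i=3,j=4] A[i]=22<=B[j]=24 take 22 → i++
[i=4,j=4] A[i]=27>B[j]=24 take 24 → j++
[i=4,j=5] A[i]=27>B[j]=26 take 26 → j++
[i=4,j=6] A[i]=27<=B[j]=27 take 27 → i++
[i=5,j=6] A[i]=33>B[j]=27 take 27 → j++
[i=5,j=7] A[i]=33>B[j]=30 take 30 → j++

i=5, j=8, merged so far=[5, 10, 14, 15, 18, 19, 21, 22, 24, 26, 27, 27, 30]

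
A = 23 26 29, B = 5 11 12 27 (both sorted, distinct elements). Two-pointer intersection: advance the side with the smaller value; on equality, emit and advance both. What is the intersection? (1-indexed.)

intersection = []

[i=1,j=1] 23>5 → j++
[i=1,j=2] 23>11 → j++
[i=1,j=3] 23>12 → j++
[i=1,j=4] 23<27 → i++
[i=2,j=4] 26<27 → i++
[i=3,j=4] 29>27 → j++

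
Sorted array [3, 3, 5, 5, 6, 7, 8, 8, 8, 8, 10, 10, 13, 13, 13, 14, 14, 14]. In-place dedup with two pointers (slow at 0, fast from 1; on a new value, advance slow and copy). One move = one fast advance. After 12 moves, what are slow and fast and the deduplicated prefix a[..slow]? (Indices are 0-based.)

(s=0,f=1) a[fast]=3=a[slow] dup → fast++
(s=0,f=2) a[fast]=5≠a[slow]=3 write a[1]=5 → slow++,fast++
(s=1,f=3) a[fast]=5=a[slow] dup → fast++
(s=1,f=4) a[fast]=6≠a[slow]=5 write a[2]=6 → slow++,fast++
(s=2,f=5) a[fast]=7≠a[slow]=6 write a[3]=7 → slow++,fast++
(s=3,f=6) a[fast]=8≠a[slow]=7 write a[4]=8 → slow++,fast++
(s=4,f=7) a[fast]=8=a[slow] dup → fast++
(s=4,f=8) a[fast]=8=a[slow] dup → fast++
(s=4,f=9) a[fast]=8=a[slow] dup → fast++
(s=4,f=10) a[fast]=10≠a[slow]=8 write a[5]=10 → slow++,fast++
(s=5,f=11) a[fast]=10=a[slow] dup → fast++
(s=5,f=12) a[fast]=13≠a[slow]=10 write a[6]=13 → slow++,fast++

slow=6, fast=13, prefix=[3, 5, 6, 7, 8, 10, 13]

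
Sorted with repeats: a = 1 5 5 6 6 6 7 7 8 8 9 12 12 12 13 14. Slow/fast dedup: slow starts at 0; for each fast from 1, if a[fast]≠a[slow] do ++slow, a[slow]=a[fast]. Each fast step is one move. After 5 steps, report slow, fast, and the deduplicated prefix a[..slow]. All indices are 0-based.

slow=2, fast=6, prefix=[1, 5, 6]

(s=0,f=1) a[fast]=5≠a[slow]=1 write a[1]=5 → slow++,fast++
(s=1,f=2) a[fast]=5=a[slow] dup → fast++
(s=1,f=3) a[fast]=6≠a[slow]=5 write a[2]=6 → slow++,fast++
(s=2,f=4) a[fast]=6=a[slow] dup → fast++
(s=2,f=5) a[fast]=6=a[slow] dup → fast++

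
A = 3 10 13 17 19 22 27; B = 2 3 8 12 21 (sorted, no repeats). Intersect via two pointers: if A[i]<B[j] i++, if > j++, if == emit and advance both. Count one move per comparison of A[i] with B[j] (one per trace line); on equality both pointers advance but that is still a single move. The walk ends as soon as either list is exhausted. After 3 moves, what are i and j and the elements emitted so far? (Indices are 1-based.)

i=1 j=1: 3>2, j++
i=1 j=2: 3==3 emit, i++,j++
i=2 j=3: 10>8, j++

i=2, j=4, emitted=[3]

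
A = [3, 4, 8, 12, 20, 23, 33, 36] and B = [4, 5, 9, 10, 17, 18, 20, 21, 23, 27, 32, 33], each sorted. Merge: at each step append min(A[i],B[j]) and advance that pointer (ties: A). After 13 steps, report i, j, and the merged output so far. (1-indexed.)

[i=1,j=1] A[i]=3<=B[j]=4 take 3 → i++
[i=2,j=1] A[i]=4<=B[j]=4 take 4 → i++
[i=3,j=1] A[i]=8>B[j]=4 take 4 → j++
[i=3,j=2] A[i]=8>B[j]=5 take 5 → j++
[i=3,j=3] A[i]=8<=B[j]=9 take 8 → i++
[i=4,j=3] A[i]=12>B[j]=9 take 9 → j++
[i=4,j=4] A[i]=12>B[j]=10 take 10 → j++
[i=4,j=5] A[i]=12<=B[j]=17 take 12 → i++
[i=5,j=5] A[i]=20>B[j]=17 take 17 → j++
[i=5,j=6] A[i]=20>B[j]=18 take 18 → j++
[i=5,j=7] A[i]=20<=B[j]=20 take 20 → i++
[i=6,j=7] A[i]=23>B[j]=20 take 20 → j++
[i=6,j=8] A[i]=23>B[j]=21 take 21 → j++

i=6, j=9, merged so far=[3, 4, 4, 5, 8, 9, 10, 12, 17, 18, 20, 20, 21]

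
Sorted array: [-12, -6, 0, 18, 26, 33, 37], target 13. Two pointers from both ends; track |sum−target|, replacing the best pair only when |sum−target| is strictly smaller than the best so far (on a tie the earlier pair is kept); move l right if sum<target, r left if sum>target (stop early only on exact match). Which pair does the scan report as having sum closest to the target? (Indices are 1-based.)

[1,7] -12+37=25 d=12 * → r--
[1,6] -12+33=21 d=8 * → r--
[1,5] -12+26=14 d=1 * → r--
[1,4] -12+18=6 d=7 → l++
[2,4] -6+18=12 d=1 → l++
[3,4] 0+18=18 d=5 → r--

pair (-12, 26) with sum 14 (|Δ|=1)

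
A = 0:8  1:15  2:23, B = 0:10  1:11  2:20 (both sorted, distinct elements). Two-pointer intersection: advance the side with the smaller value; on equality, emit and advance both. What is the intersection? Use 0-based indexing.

intersection = []

[i=0,j=0] 8<10 → i++
[i=1,j=0] 15>10 → j++
[i=1,j=1] 15>11 → j++
[i=1,j=2] 15<20 → i++
[i=2,j=2] 23>20 → j++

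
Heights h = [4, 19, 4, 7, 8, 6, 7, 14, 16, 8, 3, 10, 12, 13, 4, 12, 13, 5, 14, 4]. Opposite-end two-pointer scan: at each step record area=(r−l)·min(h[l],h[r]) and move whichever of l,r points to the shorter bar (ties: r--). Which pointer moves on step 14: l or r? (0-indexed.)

r

[0,19] min(4,4)*19=76 best=76 * → r--
[0,18] min(4,14)*18=72 best=76 → l++
[1,18] min(19,14)*17=238 best=238 * → r--
[1,17] min(19,5)*16=80 best=238 → r--
[1,16] min(19,13)*15=195 best=238 → r--
[1,15] min(19,12)*14=168 best=238 → r--
[1,14] min(19,4)*13=52 best=238 → r--
[1,13] min(19,13)*12=156 best=238 → r--
[1,12] min(19,12)*11=132 best=238 → r--
[1,11] min(19,10)*10=100 best=238 → r--
[1,10] min(19,3)*9=27 best=238 → r--
[1,9] min(19,8)*8=64 best=238 → r--
[1,8] min(19,16)*7=112 best=238 → r--
[1,7] min(19,14)*6=84 best=238 → r--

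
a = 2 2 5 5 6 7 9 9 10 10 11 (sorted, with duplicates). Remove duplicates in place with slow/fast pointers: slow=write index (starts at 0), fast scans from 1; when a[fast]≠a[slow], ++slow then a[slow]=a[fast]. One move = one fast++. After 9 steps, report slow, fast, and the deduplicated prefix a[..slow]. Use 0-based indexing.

slow=5, fast=10, prefix=[2, 5, 6, 7, 9, 10]

slow=0 fast=1: a[fast]=2=a[slow] dup, fast++
slow=0 fast=2: a[fast]=5≠a[slow]=2 write a[1]=5, slow++,fast++
slow=1 fast=3: a[fast]=5=a[slow] dup, fast++
slow=1 fast=4: a[fast]=6≠a[slow]=5 write a[2]=6, slow++,fast++
slow=2 fast=5: a[fast]=7≠a[slow]=6 write a[3]=7, slow++,fast++
slow=3 fast=6: a[fast]=9≠a[slow]=7 write a[4]=9, slow++,fast++
slow=4 fast=7: a[fast]=9=a[slow] dup, fast++
slow=4 fast=8: a[fast]=10≠a[slow]=9 write a[5]=10, slow++,fast++
slow=5 fast=9: a[fast]=10=a[slow] dup, fast++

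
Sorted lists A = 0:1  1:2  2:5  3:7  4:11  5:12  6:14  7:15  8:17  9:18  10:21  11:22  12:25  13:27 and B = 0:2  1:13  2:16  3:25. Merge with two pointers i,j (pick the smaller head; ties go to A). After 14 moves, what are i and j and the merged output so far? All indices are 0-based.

i=11, j=3, merged so far=[1, 2, 2, 5, 7, 11, 12, 13, 14, 15, 16, 17, 18, 21]

[i=0,j=0] A[i]=1<=B[j]=2 take 1 → i++
[i=1,j=0] A[i]=2<=B[j]=2 take 2 → i++
[i=2,j=0] A[i]=5>B[j]=2 take 2 → j++
[i=2,j=1] A[i]=5<=B[j]=13 take 5 → i++
[i=3,j=1] A[i]=7<=B[j]=13 take 7 → i++
[i=4,j=1] A[i]=11<=B[j]=13 take 11 → i++
[i=5,j=1] A[i]=12<=B[j]=13 take 12 → i++
[i=6,j=1] A[i]=14>B[j]=13 take 13 → j++
[i=6,j=2] A[i]=14<=B[j]=16 take 14 → i++
[i=7,j=2] A[i]=15<=B[j]=16 take 15 → i++
[i=8,j=2] A[i]=17>B[j]=16 take 16 → j++
[i=8,j=3] A[i]=17<=B[j]=25 take 17 → i++
[i=9,j=3] A[i]=18<=B[j]=25 take 18 → i++
[i=10,j=3] A[i]=21<=B[j]=25 take 21 → i++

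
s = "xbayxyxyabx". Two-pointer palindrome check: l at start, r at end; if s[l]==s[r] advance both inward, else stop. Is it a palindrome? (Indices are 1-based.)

palindrome

[1,11] 'x'=='x' → l++,r--
[2,10] 'b'=='b' → l++,r--
[3,9] 'a'=='a' → l++,r--
[4,8] 'y'=='y' → l++,r--
[5,7] 'x'=='x' → l++,r--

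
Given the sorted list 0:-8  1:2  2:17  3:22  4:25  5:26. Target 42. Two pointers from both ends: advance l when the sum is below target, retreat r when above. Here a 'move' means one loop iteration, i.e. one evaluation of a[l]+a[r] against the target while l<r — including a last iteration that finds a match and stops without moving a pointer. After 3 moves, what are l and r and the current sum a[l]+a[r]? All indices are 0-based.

[0,5] -8+26=18 <42 → l++
[1,5] 2+26=28 <42 → l++
[2,5] 17+26=43 >42 → r--

l=2, r=4, sum=42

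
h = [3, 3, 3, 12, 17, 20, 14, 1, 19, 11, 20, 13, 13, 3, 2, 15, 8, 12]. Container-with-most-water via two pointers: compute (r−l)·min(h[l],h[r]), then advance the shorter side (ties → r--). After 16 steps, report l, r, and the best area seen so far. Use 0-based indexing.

l=0 r=17: min(3,12)*17=51 best=51 *, l++
l=1 r=17: min(3,12)*16=48 best=51, l++
l=2 r=17: min(3,12)*15=45 best=51, l++
l=3 r=17: min(12,12)*14=168 best=168 *, r--
l=3 r=16: min(12,8)*13=104 best=168, r--
l=3 r=15: min(12,15)*12=144 best=168, l++
l=4 r=15: min(17,15)*11=165 best=168, r--
l=4 r=14: min(17,2)*10=20 best=168, r--
l=4 r=13: min(17,3)*9=27 best=168, r--
l=4 r=12: min(17,13)*8=104 best=168, r--
l=4 r=11: min(17,13)*7=91 best=168, r--
l=4 r=10: min(17,20)*6=102 best=168, l++
l=5 r=10: min(20,20)*5=100 best=168, r--
l=5 r=9: min(20,11)*4=44 best=168, r--
l=5 r=8: min(20,19)*3=57 best=168, r--
l=5 r=7: min(20,1)*2=2 best=168, r--

l=5, r=6, best area=168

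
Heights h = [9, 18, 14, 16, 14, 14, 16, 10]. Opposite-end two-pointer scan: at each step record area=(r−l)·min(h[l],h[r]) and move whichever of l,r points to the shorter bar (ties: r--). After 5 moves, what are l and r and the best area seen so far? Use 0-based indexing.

l=0 r=7: min(9,10)*7=63 best=63 *, l++
l=1 r=7: min(18,10)*6=60 best=63, r--
l=1 r=6: min(18,16)*5=80 best=80 *, r--
l=1 r=5: min(18,14)*4=56 best=80, r--
l=1 r=4: min(18,14)*3=42 best=80, r--

l=1, r=3, best area=80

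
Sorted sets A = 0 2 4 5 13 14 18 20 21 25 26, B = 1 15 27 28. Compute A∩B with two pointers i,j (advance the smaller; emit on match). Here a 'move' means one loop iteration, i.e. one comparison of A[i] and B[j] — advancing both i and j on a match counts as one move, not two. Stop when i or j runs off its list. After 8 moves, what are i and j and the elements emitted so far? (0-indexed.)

i=6, j=2, emitted=[]

i=0 j=0: 0<1, i++
i=1 j=0: 2>1, j++
i=1 j=1: 2<15, i++
i=2 j=1: 4<15, i++
i=3 j=1: 5<15, i++
i=4 j=1: 13<15, i++
i=5 j=1: 14<15, i++
i=6 j=1: 18>15, j++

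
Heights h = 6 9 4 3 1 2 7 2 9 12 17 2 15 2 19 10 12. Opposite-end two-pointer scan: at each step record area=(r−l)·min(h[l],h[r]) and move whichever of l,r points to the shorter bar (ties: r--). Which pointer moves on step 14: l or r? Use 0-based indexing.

l

l=0 r=16: min(6,12)*16=96 best=96 *, l++
l=1 r=16: min(9,12)*15=135 best=135 *, l++
l=2 r=16: min(4,12)*14=56 best=135, l++
l=3 r=16: min(3,12)*13=39 best=135, l++
l=4 r=16: min(1,12)*12=12 best=135, l++
l=5 r=16: min(2,12)*11=22 best=135, l++
l=6 r=16: min(7,12)*10=70 best=135, l++
l=7 r=16: min(2,12)*9=18 best=135, l++
l=8 r=16: min(9,12)*8=72 best=135, l++
l=9 r=16: min(12,12)*7=84 best=135, r--
l=9 r=15: min(12,10)*6=60 best=135, r--
l=9 r=14: min(12,19)*5=60 best=135, l++
l=10 r=14: min(17,19)*4=68 best=135, l++
l=11 r=14: min(2,19)*3=6 best=135, l++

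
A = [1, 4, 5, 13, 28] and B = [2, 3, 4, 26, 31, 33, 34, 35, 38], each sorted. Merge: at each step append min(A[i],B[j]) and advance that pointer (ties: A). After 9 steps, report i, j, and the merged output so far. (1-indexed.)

i=6, j=5, merged so far=[1, 2, 3, 4, 4, 5, 13, 26, 28]

[i=1,j=1] A[i]=1<=B[j]=2 take 1 → i++
[i=2,j=1] A[i]=4>B[j]=2 take 2 → j++
[i=2,j=2] A[i]=4>B[j]=3 take 3 → j++
[i=2,j=3] A[i]=4<=B[j]=4 take 4 → i++
[i=3,j=3] A[i]=5>B[j]=4 take 4 → j++
[i=3,j=4] A[i]=5<=B[j]=26 take 5 → i++
[i=4,j=4] A[i]=13<=B[j]=26 take 13 → i++
[i=5,j=4] A[i]=28>B[j]=26 take 26 → j++
[i=5,j=5] A[i]=28<=B[j]=31 take 28 → i++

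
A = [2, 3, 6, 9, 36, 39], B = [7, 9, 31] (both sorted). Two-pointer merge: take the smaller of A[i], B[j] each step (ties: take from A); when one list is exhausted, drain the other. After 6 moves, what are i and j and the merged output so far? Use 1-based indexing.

i=1 j=1: A[i]=2<=B[j]=7 take 2, i++
i=2 j=1: A[i]=3<=B[j]=7 take 3, i++
i=3 j=1: A[i]=6<=B[j]=7 take 6, i++
i=4 j=1: A[i]=9>B[j]=7 take 7, j++
i=4 j=2: A[i]=9<=B[j]=9 take 9, i++
i=5 j=2: A[i]=36>B[j]=9 take 9, j++

i=5, j=3, merged so far=[2, 3, 6, 7, 9, 9]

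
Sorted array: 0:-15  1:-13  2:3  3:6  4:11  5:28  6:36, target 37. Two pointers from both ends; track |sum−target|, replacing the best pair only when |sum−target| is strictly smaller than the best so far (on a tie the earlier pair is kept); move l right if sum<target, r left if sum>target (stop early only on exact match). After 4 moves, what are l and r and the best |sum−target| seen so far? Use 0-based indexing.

[0,6] -15+36=21 d=16 * → l++
[1,6] -13+36=23 d=14 * → l++
[2,6] 3+36=39 d=2 * → r--
[2,5] 3+28=31 d=6 → l++

l=3, r=5, best |Δ|=2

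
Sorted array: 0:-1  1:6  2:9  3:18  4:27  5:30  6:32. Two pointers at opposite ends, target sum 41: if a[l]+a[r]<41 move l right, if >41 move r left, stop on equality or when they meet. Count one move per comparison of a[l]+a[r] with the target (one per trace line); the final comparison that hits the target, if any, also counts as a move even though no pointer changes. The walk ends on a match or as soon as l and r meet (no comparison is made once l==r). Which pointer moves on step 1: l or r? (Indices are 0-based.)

[0,6] -1+32=31 <41 → l++

l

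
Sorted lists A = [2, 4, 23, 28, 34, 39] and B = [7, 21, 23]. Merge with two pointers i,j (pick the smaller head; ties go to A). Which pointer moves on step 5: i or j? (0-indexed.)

[i=0,j=0] A[i]=2<=B[j]=7 take 2 → i++
[i=1,j=0] A[i]=4<=B[j]=7 take 4 → i++
[i=2,j=0] A[i]=23>B[j]=7 take 7 → j++
[i=2,j=1] A[i]=23>B[j]=21 take 21 → j++
[i=2,j=2] A[i]=23<=B[j]=23 take 23 → i++

i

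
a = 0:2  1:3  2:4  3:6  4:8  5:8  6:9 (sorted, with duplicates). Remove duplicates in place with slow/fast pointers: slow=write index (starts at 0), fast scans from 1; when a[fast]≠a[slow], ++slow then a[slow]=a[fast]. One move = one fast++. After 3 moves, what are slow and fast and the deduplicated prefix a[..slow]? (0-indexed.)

(s=0,f=1) a[fast]=3≠a[slow]=2 write a[1]=3 → slow++,fast++
(s=1,f=2) a[fast]=4≠a[slow]=3 write a[2]=4 → slow++,fast++
(s=2,f=3) a[fast]=6≠a[slow]=4 write a[3]=6 → slow++,fast++

slow=3, fast=4, prefix=[2, 3, 4, 6]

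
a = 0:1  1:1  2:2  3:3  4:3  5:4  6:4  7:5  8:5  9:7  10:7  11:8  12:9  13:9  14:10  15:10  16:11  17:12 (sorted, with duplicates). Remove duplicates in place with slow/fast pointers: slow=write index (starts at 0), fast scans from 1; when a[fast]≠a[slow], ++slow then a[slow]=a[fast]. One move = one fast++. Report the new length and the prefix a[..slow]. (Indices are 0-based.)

length 11; prefix = [1, 2, 3, 4, 5, 7, 8, 9, 10, 11, 12]

slow=0 fast=1: a[fast]=1=a[slow] dup, fast++
slow=0 fast=2: a[fast]=2≠a[slow]=1 write a[1]=2, slow++,fast++
slow=1 fast=3: a[fast]=3≠a[slow]=2 write a[2]=3, slow++,fast++
slow=2 fast=4: a[fast]=3=a[slow] dup, fast++
slow=2 fast=5: a[fast]=4≠a[slow]=3 write a[3]=4, slow++,fast++
slow=3 fast=6: a[fast]=4=a[slow] dup, fast++
slow=3 fast=7: a[fast]=5≠a[slow]=4 write a[4]=5, slow++,fast++
slow=4 fast=8: a[fast]=5=a[slow] dup, fast++
slow=4 fast=9: a[fast]=7≠a[slow]=5 write a[5]=7, slow++,fast++
slow=5 fast=10: a[fast]=7=a[slow] dup, fast++
slow=5 fast=11: a[fast]=8≠a[slow]=7 write a[6]=8, slow++,fast++
slow=6 fast=12: a[fast]=9≠a[slow]=8 write a[7]=9, slow++,fast++
slow=7 fast=13: a[fast]=9=a[slow] dup, fast++
slow=7 fast=14: a[fast]=10≠a[slow]=9 write a[8]=10, slow++,fast++
slow=8 fast=15: a[fast]=10=a[slow] dup, fast++
slow=8 fast=16: a[fast]=11≠a[slow]=10 write a[9]=11, slow++,fast++
slow=9 fast=17: a[fast]=12≠a[slow]=11 write a[10]=12, slow++,fast++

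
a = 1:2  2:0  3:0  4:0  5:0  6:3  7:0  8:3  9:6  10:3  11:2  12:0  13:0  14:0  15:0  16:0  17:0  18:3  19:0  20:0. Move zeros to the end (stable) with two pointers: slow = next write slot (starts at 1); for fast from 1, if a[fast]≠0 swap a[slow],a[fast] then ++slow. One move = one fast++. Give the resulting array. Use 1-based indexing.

[2, 3, 3, 6, 3, 2, 3, 0, 0, 0, 0, 0, 0, 0, 0, 0, 0, 0, 0, 0]

(s=1,f=1) a[fast]=2≠0 swap→a[1]=2 → slow++,fast++
(s=2,f=2) a[fast]=0 → fast++
(s=2,f=3) a[fast]=0 → fast++
(s=2,f=4) a[fast]=0 → fast++
(s=2,f=5) a[fast]=0 → fast++
(s=2,f=6) a[fast]=3≠0 swap→a[2]=3 → slow++,fast++
(s=3,f=7) a[fast]=0 → fast++
(s=3,f=8) a[fast]=3≠0 swap→a[3]=3 → slow++,fast++
(s=4,f=9) a[fast]=6≠0 swap→a[4]=6 → slow++,fast++
(s=5,f=10) a[fast]=3≠0 swap→a[5]=3 → slow++,fast++
(s=6,f=11) a[fast]=2≠0 swap→a[6]=2 → slow++,fast++
(s=7,f=12) a[fast]=0 → fast++
(s=7,f=13) a[fast]=0 → fast++
(s=7,f=14) a[fast]=0 → fast++
(s=7,f=15) a[fast]=0 → fast++
(s=7,f=16) a[fast]=0 → fast++
(s=7,f=17) a[fast]=0 → fast++
(s=7,f=18) a[fast]=3≠0 swap→a[7]=3 → slow++,fast++
(s=8,f=19) a[fast]=0 → fast++
(s=8,f=20) a[fast]=0 → fast++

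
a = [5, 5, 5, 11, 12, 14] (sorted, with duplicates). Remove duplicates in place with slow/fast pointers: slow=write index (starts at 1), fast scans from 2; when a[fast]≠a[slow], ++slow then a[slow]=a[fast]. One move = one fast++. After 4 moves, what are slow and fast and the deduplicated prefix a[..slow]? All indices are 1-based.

(s=1,f=2) a[fast]=5=a[slow] dup → fast++
(s=1,f=3) a[fast]=5=a[slow] dup → fast++
(s=1,f=4) a[fast]=11≠a[slow]=5 write a[2]=11 → slow++,fast++
(s=2,f=5) a[fast]=12≠a[slow]=11 write a[3]=12 → slow++,fast++

slow=3, fast=6, prefix=[5, 11, 12]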